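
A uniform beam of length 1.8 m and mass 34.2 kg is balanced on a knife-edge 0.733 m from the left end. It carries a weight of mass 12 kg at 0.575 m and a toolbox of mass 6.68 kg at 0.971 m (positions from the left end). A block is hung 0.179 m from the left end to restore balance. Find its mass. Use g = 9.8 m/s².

Choose the knife-edge (at 0.733 m from the left end) as the axis so the support reaction has zero arm there.
Beam weight: 34.2 × 9.8 = 335.2 N down at 0.9 m → arm 0.167 m, τ = 335.2 × 0.167 = 55.98 N·m clockwise.
Weight: 12 × 9.8 = 117.6 N down at 0.575 m → arm 0.158 m, τ = 117.6 × 0.158 = 18.58 N·m counterclockwise.
Toolbox: 6.68 × 9.8 = 65.46 N down at 0.971 m → arm 0.238 m, τ = 65.46 × 0.238 = 15.58 N·m clockwise.
Net moment of known loads = 52.98 N·m clockwise.
An unknown mass m at 0.179 m has arm 0.554 m; its moment is m·g·0.554 counterclockwise.
For rotational equilibrium, m × 9.8 × 0.554 = 52.98, so m = 52.98 / (9.8 × 0.554) = 9.76 kg.

m ≈ 9.76 kg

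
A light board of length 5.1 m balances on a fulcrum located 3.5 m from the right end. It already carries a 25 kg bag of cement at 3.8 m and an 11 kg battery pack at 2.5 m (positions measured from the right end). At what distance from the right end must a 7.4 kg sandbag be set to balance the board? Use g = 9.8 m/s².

x ≈ 3.97 m from the right end

Taking torques about the fulcrum (at 3.5 m from the right end):
Bag of cement: 25 × 9.8 = 245 N down at 3.8 m → arm 0.3 m, τ = 245 × 0.3 = 73.5 N·m counterclockwise.
Battery pack: 11 × 9.8 = 107.8 N down at 2.5 m → arm 1 m, τ = 107.8 × 1 = 107.8 N·m clockwise.
Net moment of existing loads = 34.3 N·m clockwise.
The sandbag weighs 7.4 × 9.8 = 72.52 N and must supply an equal counterclockwise moment, so its lever arm about the fulcrum is 34.3 / 72.52 = 0.473 m.
That puts it at 3.5 + 0.473 = 3.97 m from the right end.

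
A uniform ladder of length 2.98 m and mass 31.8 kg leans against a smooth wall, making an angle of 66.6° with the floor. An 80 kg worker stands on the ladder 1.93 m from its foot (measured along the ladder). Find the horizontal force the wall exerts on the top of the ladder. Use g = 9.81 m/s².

Taking torques about the foot of the ladder:
Ladder weight 31.8×9.81 = 312 N acts at 1.49 m along the ladder; its horizontal arm is 1.49·cos66.6° = 0.5918 m → τ = 184.6 N·m clockwise.
Worker: 80×9.81 = 784.8 N at 1.93 m → arm 0.7665 m → τ = 601.5 N·m clockwise.
Wall normal N acts horizontally at the top; its moment arm is the height L sinθ = 2.98·sin66.6° = 2.735 m, counterclockwise.
Balancing moments: N × 2.735 = 786.1, giving N = 287 N.

N_wall ≈ 287 N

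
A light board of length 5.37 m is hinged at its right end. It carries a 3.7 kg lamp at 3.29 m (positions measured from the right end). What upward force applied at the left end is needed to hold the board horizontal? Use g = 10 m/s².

F ≈ 22.7 N

Sum moments about the right end (the unknown pivot reaction has zero arm there).
Lamp: 3.7 × 10 = 37 N down at 3.29 m → arm 3.29 m, τ = 37 × 3.29 = 121.7 N·m counterclockwise.
Net moment of the loads = 121.7 N·m counterclockwise.
The upward force F acts at the left end, arm 5.37 m, giving F × 5.37 clockwise.
Στ = 0 ⇒ F × 5.37 = 121.7 ⇒ F = 121.7 / 5.37 = 22.7 N.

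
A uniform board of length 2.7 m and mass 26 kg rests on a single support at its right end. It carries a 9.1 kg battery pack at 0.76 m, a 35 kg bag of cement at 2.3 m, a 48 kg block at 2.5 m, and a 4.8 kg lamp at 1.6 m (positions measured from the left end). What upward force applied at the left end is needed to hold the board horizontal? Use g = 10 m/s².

Taking torques about the right end:
Beam weight: 26 × 10 = 260 N down at 1.35 m → arm 1.35 m, τ = 260 × 1.35 = 351 N·m counterclockwise.
Battery pack: 9.1 × 10 = 91 N down at 0.76 m → arm 1.94 m, τ = 91 × 1.94 = 176.5 N·m counterclockwise.
Bag of cement: 35 × 10 = 350 N down at 2.3 m → arm 0.4 m, τ = 350 × 0.4 = 140 N·m counterclockwise.
Block: 48 × 10 = 480 N down at 2.5 m → arm 0.2 m, τ = 480 × 0.2 = 96 N·m counterclockwise.
Lamp: 4.8 × 10 = 48 N down at 1.6 m → arm 1.1 m, τ = 48 × 1.1 = 52.8 N·m counterclockwise.
Net moment of the loads = 816.3 N·m counterclockwise.
The upward force F acts at the left end, arm 2.7 m, giving F × 2.7 clockwise.
Setting net torque to zero: F × 2.7 = 816.3 → F = 816.3 / 2.7 = 302 N.

F ≈ 302 N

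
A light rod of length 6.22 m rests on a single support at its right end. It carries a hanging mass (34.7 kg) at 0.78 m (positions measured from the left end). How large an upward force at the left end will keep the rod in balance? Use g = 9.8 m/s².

F ≈ 297 N

Take moments about the right end.
Hanging mass: 34.7 × 9.8 = 340.1 N down at 0.78 m → arm 5.44 m, τ = 340.1 × 5.44 = 1850 N·m counterclockwise.
Net moment of the loads = 1850 N·m counterclockwise.
The upward force F acts at the left end, arm 6.22 m, giving F × 6.22 clockwise.
Balancing moments: F × 6.22 = 1850, giving F = 1850 / 6.22 = 297 N.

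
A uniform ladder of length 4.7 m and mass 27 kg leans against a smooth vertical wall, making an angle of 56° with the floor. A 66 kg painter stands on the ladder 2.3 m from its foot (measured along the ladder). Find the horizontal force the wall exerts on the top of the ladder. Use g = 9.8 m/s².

N_wall ≈ 303 N

Taking torques about the foot of the ladder:
Ladder weight 27×9.8 = 264.6 N acts at 2.35 m along the ladder; its horizontal arm is 2.35·cos56° = 1.314 m → τ = 347.7 N·m clockwise.
Painter: 66×9.8 = 646.8 N at 2.3 m → arm 1.286 m → τ = 831.8 N·m clockwise.
Wall normal N acts horizontally at the top; its moment arm is the height L sinθ = 4.7·sin56° = 3.896 m, counterclockwise.
For rotational equilibrium, N × 3.896 = 1180, so N = 303 N.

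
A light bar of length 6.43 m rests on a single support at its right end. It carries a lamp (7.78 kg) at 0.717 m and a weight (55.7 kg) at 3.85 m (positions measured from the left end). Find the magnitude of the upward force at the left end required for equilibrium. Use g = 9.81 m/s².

F ≈ 287 N

Choose the right end as the axis so the unknown pivot reaction has zero arm there.
Lamp: 7.78 × 9.81 = 76.32 N down at 0.717 m → arm 5.713 m, τ = 76.32 × 5.713 = 436 N·m counterclockwise.
Weight: 55.7 × 9.81 = 546.4 N down at 3.85 m → arm 2.58 m, τ = 546.4 × 2.58 = 1410 N·m counterclockwise.
Net moment of the loads = 1846 N·m counterclockwise.
The upward force F acts at the left end, arm 6.43 m, giving F × 6.43 clockwise.
Balancing moments: F × 6.43 = 1846, giving F = 1846 / 6.43 = 287 N.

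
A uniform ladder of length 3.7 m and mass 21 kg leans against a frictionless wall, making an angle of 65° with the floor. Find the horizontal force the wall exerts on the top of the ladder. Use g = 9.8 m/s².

N_wall ≈ 48 N

Taking torques about the foot of the ladder:
Ladder weight 21×9.8 = 205.8 N acts at 1.85 m along the ladder; its horizontal arm is 1.85·cos65° = 0.7818 m → τ = 160.9 N·m clockwise.
Wall normal N acts horizontally at the top; its moment arm is the height L sinθ = 3.7·sin65° = 3.353 m, counterclockwise.
Balancing moments: N × 3.353 = 160.9, giving N = 48 N.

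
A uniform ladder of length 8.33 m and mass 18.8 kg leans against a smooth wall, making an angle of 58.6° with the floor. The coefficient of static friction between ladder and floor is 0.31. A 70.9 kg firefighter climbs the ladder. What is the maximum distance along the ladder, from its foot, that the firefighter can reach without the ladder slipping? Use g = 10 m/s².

Take moments about the foot of the ladder.
Ladder weight 18.8×10 = 188 N acts at 4.165 m along the ladder; its horizontal arm is 4.165·cos58.6° = 2.17 m → τ = 408 N·m clockwise.
Firefighter weight 70.9×10 = 709 N at distance d → arm d·cos58.6° → τ = 709·d·0.521 clockwise.
Wall normal N at the top has arm L sinθ = 7.11 m counterclockwise, so Στ = 0 gives N·7.11 = 408 + 369.4·d.
ΣFy = 0 ⇒ N_floor = 897 N, so the maximum friction is μ_s·N_floor = 0.31×897 = 278.1 N. ΣFx = 0 ⇒ N_wall = f, so at the slipping point N = 278.1 N.
Substituting: 278.1×7.11 = 408 + 369.4·d ⇒ d = (1977 − 408) / 369.4 = 4.25 m.

d ≈ 4.25 m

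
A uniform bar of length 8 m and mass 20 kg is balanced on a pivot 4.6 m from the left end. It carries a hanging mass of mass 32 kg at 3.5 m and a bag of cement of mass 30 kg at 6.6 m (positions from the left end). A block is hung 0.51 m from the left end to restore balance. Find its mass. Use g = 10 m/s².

Take moments about the pivot (at 4.6 m from the left end).
Beam weight: 20 × 10 = 200 N down at 4 m → arm 0.6 m, τ = 200 × 0.6 = 120 N·m counterclockwise.
Hanging mass: 32 × 10 = 320 N down at 3.5 m → arm 1.1 m, τ = 320 × 1.1 = 352 N·m counterclockwise.
Bag of cement: 30 × 10 = 300 N down at 6.6 m → arm 2 m, τ = 300 × 2 = 600 N·m clockwise.
Net moment of known loads = 128 N·m clockwise.
An unknown mass m at 0.51 m has arm 4.09 m; its moment is m·g·4.09 counterclockwise.
Στ = 0 ⇒ m × 10 × 4.09 = 128 ⇒ m = 128 / (10 × 4.09) = 3.13 kg.

m ≈ 3.13 kg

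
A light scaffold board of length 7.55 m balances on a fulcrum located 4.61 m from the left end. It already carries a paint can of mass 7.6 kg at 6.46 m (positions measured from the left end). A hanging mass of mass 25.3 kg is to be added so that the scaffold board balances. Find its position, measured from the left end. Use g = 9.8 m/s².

About the fulcrum (at 4.61 m from the left end):
Paint can: 7.6 × 9.8 = 74.48 N down at 6.46 m → arm 1.85 m, τ = 74.48 × 1.85 = 137.8 N·m clockwise.
Net moment of existing loads = 137.8 N·m clockwise.
The hanging mass weighs 25.3 × 9.8 = 247.9 N and must supply an equal counterclockwise moment, so its lever arm about the fulcrum is 137.8 / 247.9 = 0.556 m.
That puts it at 4.61 − 0.556 = 4.05 m from the left end.

x ≈ 4.05 m from the left end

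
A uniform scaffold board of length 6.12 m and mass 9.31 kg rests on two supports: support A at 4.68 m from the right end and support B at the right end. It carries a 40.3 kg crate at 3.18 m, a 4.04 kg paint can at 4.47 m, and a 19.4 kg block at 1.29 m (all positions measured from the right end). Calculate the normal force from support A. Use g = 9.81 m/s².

R_A ≈ 419 N

Take moments about support B.
Beam weight: 9.31 × 9.81 = 91.33 N down at 3.06 m → arm 3.06 m, τ = 91.33 × 3.06 = 279.5 N·m counterclockwise.
Crate: 40.3 × 9.81 = 395.3 N down at 3.18 m → arm 3.18 m, τ = 395.3 × 3.18 = 1257 N·m counterclockwise.
Paint can: 4.04 × 9.81 = 39.63 N down at 4.47 m → arm 4.47 m, τ = 39.63 × 4.47 = 177.1 N·m counterclockwise.
Block: 19.4 × 9.81 = 190.3 N down at 1.29 m → arm 1.29 m, τ = 190.3 × 1.29 = 245.5 N·m counterclockwise.
Net load moment about support B = 1959 N·m counterclockwise.
Reaction R at support A is upward at 4.68 m, arm 4.68 m → moment R × 4.68 clockwise.
For rotational equilibrium, R × 4.68 = 1959, so R = 419 N.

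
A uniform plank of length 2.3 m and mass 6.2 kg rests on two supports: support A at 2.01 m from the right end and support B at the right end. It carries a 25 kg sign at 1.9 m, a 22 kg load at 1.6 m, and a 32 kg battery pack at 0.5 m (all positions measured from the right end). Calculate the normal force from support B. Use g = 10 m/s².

R_B ≈ 325 N

About support A:
Beam weight: 6.2 × 10 = 62 N down at 1.15 m → arm 0.86 m, τ = 62 × 0.86 = 53.32 N·m clockwise.
Sign: 25 × 10 = 250 N down at 1.9 m → arm 0.11 m, τ = 250 × 0.11 = 27.5 N·m clockwise.
Load: 22 × 10 = 220 N down at 1.6 m → arm 0.41 m, τ = 220 × 0.41 = 90.2 N·m clockwise.
Battery pack: 32 × 10 = 320 N down at 0.5 m → arm 1.51 m, τ = 320 × 1.51 = 483.2 N·m clockwise.
Net load moment about support A = 654.2 N·m clockwise.
Reaction R at support B is upward at 0 m, arm 2.01 m → moment R × 2.01 counterclockwise.
Setting net torque to zero: R × 2.01 = 654.2 → R = 325 N.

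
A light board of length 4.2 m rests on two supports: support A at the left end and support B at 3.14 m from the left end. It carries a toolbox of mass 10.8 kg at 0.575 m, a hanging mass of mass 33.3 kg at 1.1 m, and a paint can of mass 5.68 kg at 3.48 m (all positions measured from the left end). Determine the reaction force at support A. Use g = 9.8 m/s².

Choose support B as the axis so its reaction then has zero moment arm.
Toolbox: 10.8 × 9.8 = 105.8 N down at 0.575 m → arm 2.565 m, τ = 105.8 × 2.565 = 271.4 N·m counterclockwise.
Hanging mass: 33.3 × 9.8 = 326.3 N down at 1.1 m → arm 2.04 m, τ = 326.3 × 2.04 = 665.7 N·m counterclockwise.
Paint can: 5.68 × 9.8 = 55.66 N down at 3.48 m → arm 0.34 m, τ = 55.66 × 0.34 = 18.92 N·m clockwise.
Net load moment about support B = 918.2 N·m counterclockwise.
Reaction R at support A is upward at 0 m, arm 3.14 m → moment R × 3.14 clockwise.
Setting net torque to zero: R × 3.14 = 918.2 → R = 292 N.

R_A ≈ 292 N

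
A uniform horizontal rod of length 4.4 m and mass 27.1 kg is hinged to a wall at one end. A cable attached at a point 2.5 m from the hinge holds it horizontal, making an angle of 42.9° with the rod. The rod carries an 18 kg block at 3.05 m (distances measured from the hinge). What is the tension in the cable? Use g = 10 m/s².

Sum moments about the hinge (the unknown hinge reaction has zero arm there).
Beam weight: 27.1 × 10 = 271 N down at 2.2 m → arm 2.2 m, τ = 271 × 2.2 = 596.2 N·m clockwise.
Block: 18 × 10 = 180 N down at 3.05 m → arm 3.05 m, τ = 180 × 3.05 = 549 N·m clockwise.
Total clockwise load moment = 1145 N·m.
The cable tension T acts at 2.5 m; only its component perpendicular to the rod, T sinθ, produces torque. sin 42.9° = 0.6807.
Στ = 0 ⇒ T × 2.5 × 0.6807 = 1145 ⇒ T = 1145 / 1.702 = 673 N.

T ≈ 673 N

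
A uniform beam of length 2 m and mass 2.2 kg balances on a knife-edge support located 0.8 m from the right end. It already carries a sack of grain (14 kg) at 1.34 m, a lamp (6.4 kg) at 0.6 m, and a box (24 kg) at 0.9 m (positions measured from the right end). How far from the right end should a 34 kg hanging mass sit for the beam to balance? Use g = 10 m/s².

x ≈ 0.532 m from the right end

Sum moments about the knife-edge support (at 0.8 m from the right end) (the support reaction has zero arm there).
Beam weight: 2.2 × 10 = 22 N down at 1 m → arm 0.2 m, τ = 22 × 0.2 = 4.4 N·m counterclockwise.
Sack of grain: 14 × 10 = 140 N down at 1.34 m → arm 0.54 m, τ = 140 × 0.54 = 75.6 N·m counterclockwise.
Lamp: 6.4 × 10 = 64 N down at 0.6 m → arm 0.2 m, τ = 64 × 0.2 = 12.8 N·m clockwise.
Box: 24 × 10 = 240 N down at 0.9 m → arm 0.1 m, τ = 240 × 0.1 = 24 N·m counterclockwise.
Net moment of existing loads = 91.2 N·m counterclockwise.
The hanging mass weighs 34 × 10 = 340 N and must supply an equal clockwise moment, so its lever arm about the knife-edge support is 91.2 / 340 = 0.268 m.
That puts it at 0.8 − 0.268 = 0.532 m from the right end.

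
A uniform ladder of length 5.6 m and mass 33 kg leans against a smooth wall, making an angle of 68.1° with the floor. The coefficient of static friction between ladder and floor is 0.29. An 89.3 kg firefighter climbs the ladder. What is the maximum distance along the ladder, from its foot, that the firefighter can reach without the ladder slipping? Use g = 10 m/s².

Sum moments about the foot of the ladder (the floor normal and friction both act there and drop out).
Ladder weight 33×10 = 330 N acts at 2.8 m along the ladder; its horizontal arm is 2.8·cos68.1° = 1.044 m → τ = 344.5 N·m clockwise.
Firefighter weight 89.3×10 = 893 N at distance d → arm d·cos68.1° → τ = 893·d·0.373 clockwise.
Wall normal N at the top has arm L sinθ = 5.196 m counterclockwise, so Στ = 0 gives N·5.196 = 344.5 + 333.1·d.
ΣFy = 0 ⇒ N_floor = 1223 N, so the maximum friction is μ_s·N_floor = 0.29×1223 = 354.7 N. ΣFx = 0 ⇒ N_wall = f, so at the slipping point N = 354.7 N.
Substituting: 354.7×5.196 = 344.5 + 333.1·d ⇒ d = (1843 − 344.5) / 333.1 = 4.5 m.

d ≈ 4.5 m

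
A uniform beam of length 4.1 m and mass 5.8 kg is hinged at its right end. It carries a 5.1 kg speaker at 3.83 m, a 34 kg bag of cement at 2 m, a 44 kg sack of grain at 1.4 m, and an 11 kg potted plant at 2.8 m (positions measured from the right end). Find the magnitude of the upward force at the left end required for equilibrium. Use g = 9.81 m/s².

Taking torques about the right end:
Beam weight: 5.8 × 9.81 = 56.9 N down at 2.05 m → arm 2.05 m, τ = 56.9 × 2.05 = 116.6 N·m counterclockwise.
Speaker: 5.1 × 9.81 = 50.03 N down at 3.83 m → arm 3.83 m, τ = 50.03 × 3.83 = 191.6 N·m counterclockwise.
Bag of cement: 34 × 9.81 = 333.5 N down at 2 m → arm 2 m, τ = 333.5 × 2 = 667 N·m counterclockwise.
Sack of grain: 44 × 9.81 = 431.6 N down at 1.4 m → arm 1.4 m, τ = 431.6 × 1.4 = 604.2 N·m counterclockwise.
Potted plant: 11 × 9.81 = 107.9 N down at 2.8 m → arm 2.8 m, τ = 107.9 × 2.8 = 302.1 N·m counterclockwise.
Net moment of the loads = 1882 N·m counterclockwise.
The upward force F acts at the left end, arm 4.1 m, giving F × 4.1 clockwise.
For rotational equilibrium, F × 4.1 = 1882, so F = 1882 / 4.1 = 459 N.

F ≈ 459 N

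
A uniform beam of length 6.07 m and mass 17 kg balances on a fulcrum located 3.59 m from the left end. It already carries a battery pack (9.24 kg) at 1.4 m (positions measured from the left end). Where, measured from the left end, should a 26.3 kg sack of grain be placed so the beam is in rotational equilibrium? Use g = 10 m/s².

x ≈ 4.72 m from the left end

Choose the fulcrum (at 3.59 m from the left end) as the axis so the support reaction has zero arm there.
Beam weight: 17 × 10 = 170 N down at 3.035 m → arm 0.555 m, τ = 170 × 0.555 = 94.35 N·m counterclockwise.
Battery pack: 9.24 × 10 = 92.4 N down at 1.4 m → arm 2.19 m, τ = 92.4 × 2.19 = 202.4 N·m counterclockwise.
Net moment of existing loads = 296.8 N·m counterclockwise.
The sack of grain weighs 26.3 × 10 = 263 N and must supply an equal clockwise moment, so its lever arm about the fulcrum is 296.8 / 263 = 1.13 m.
That puts it at 3.59 + 1.13 = 4.72 m from the left end.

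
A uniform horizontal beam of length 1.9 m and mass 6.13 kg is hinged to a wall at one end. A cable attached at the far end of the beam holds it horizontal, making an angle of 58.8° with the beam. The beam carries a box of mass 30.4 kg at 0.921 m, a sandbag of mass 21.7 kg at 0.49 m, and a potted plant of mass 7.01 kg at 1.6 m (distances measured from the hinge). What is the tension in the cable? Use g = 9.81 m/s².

T ≈ 336 N

Take moments about the hinge.
Beam weight: 6.13 × 9.81 = 60.14 N down at 0.95 m → arm 0.95 m, τ = 60.14 × 0.95 = 57.13 N·m clockwise.
Box: 30.4 × 9.81 = 298.2 N down at 0.921 m → arm 0.921 m, τ = 298.2 × 0.921 = 274.6 N·m clockwise.
Sandbag: 21.7 × 9.81 = 212.9 N down at 0.49 m → arm 0.49 m, τ = 212.9 × 0.49 = 104.3 N·m clockwise.
Potted plant: 7.01 × 9.81 = 68.77 N down at 1.6 m → arm 1.6 m, τ = 68.77 × 1.6 = 110 N·m clockwise.
Total clockwise load moment = 546 N·m.
The cable tension T acts at 1.9 m; only its component perpendicular to the beam, T sinθ, produces torque. sin 58.8° = 0.8554.
For rotational equilibrium, T × 1.9 × 0.8554 = 546, so T = 546 / 1.625 = 336 N.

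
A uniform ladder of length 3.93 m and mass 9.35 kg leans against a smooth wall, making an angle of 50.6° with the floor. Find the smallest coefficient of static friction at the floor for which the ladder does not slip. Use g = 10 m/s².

Take moments about the foot of the ladder.
Ladder weight 9.35×10 = 93.5 N acts at 1.965 m along the ladder; its horizontal arm is 1.965·cos50.6° = 1.247 m → τ = 116.6 N·m clockwise.
Wall normal N acts horizontally at the top; its moment arm is the height L sinθ = 3.93·sin50.6° = 3.037 m, counterclockwise.
Setting net torque to zero: N × 3.037 = 116.6 → N = 38.39 N.
ΣFx = 0 ⇒ f = N_wall = 38.39 N. ΣFy = 0 ⇒ N_floor = 93.5 N.
μ_min = f / N_floor = 38.39 / 93.5 = 0.411.

μ_min ≈ 0.411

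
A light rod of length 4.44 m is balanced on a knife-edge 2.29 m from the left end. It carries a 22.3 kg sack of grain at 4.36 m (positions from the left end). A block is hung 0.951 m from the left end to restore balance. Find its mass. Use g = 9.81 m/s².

m ≈ 34.5 kg

Taking torques about the knife-edge (at 2.29 m from the left end):
Sack of grain: 22.3 × 9.81 = 218.8 N down at 4.36 m → arm 2.07 m, τ = 218.8 × 2.07 = 452.9 N·m clockwise.
Net moment of known loads = 452.9 N·m clockwise.
An unknown mass m at 0.951 m has arm 1.339 m; its moment is m·g·1.339 counterclockwise.
Setting net torque to zero: m × 9.81 × 1.339 = 452.9 → m = 452.9 / (9.81 × 1.339) = 34.5 kg.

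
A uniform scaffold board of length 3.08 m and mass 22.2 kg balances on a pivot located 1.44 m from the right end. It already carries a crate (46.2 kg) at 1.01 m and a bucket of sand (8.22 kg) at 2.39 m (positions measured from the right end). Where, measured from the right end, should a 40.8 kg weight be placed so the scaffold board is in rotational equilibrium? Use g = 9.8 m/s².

Choose the pivot (at 1.44 m from the right end) as the axis so the support reaction has zero arm there.
Beam weight: 22.2 × 9.8 = 217.6 N down at 1.54 m → arm 0.1 m, τ = 217.6 × 0.1 = 21.76 N·m counterclockwise.
Crate: 46.2 × 9.8 = 452.8 N down at 1.01 m → arm 0.43 m, τ = 452.8 × 0.43 = 194.7 N·m clockwise.
Bucket of sand: 8.22 × 9.8 = 80.56 N down at 2.39 m → arm 0.95 m, τ = 80.56 × 0.95 = 76.53 N·m counterclockwise.
Net moment of existing loads = 96.41 N·m clockwise.
The weight weighs 40.8 × 9.8 = 399.8 N and must supply an equal counterclockwise moment, so its lever arm about the pivot is 96.41 / 399.8 = 0.241 m.
That puts it at 1.44 + 0.241 = 1.68 m from the right end.

x ≈ 1.68 m from the right end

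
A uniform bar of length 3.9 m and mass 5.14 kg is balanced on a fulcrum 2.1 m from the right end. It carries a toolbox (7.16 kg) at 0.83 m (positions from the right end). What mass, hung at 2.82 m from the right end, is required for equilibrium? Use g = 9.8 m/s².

Take moments about the fulcrum (at 2.1 m from the right end).
Beam weight: 5.14 × 9.8 = 50.37 N down at 1.95 m → arm 0.15 m, τ = 50.37 × 0.15 = 7.555 N·m clockwise.
Toolbox: 7.16 × 9.8 = 70.17 N down at 0.83 m → arm 1.27 m, τ = 70.17 × 1.27 = 89.12 N·m clockwise.
Net moment of known loads = 96.68 N·m clockwise.
An unknown mass m at 2.82 m has arm 0.72 m; its moment is m·g·0.72 counterclockwise.
For rotational equilibrium, m × 9.8 × 0.72 = 96.68, so m = 96.68 / (9.8 × 0.72) = 13.7 kg.

m ≈ 13.7 kg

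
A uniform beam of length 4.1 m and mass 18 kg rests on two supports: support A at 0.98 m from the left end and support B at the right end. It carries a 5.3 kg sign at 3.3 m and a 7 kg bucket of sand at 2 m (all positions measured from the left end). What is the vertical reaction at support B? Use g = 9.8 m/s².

Sum moments about support A (its reaction then has zero moment arm).
Beam weight: 18 × 9.8 = 176.4 N down at 2.05 m → arm 1.07 m, τ = 176.4 × 1.07 = 188.7 N·m clockwise.
Sign: 5.3 × 9.8 = 51.94 N down at 3.3 m → arm 2.32 m, τ = 51.94 × 2.32 = 120.5 N·m clockwise.
Bucket of sand: 7 × 9.8 = 68.6 N down at 2 m → arm 1.02 m, τ = 68.6 × 1.02 = 69.97 N·m clockwise.
Net load moment about support A = 379.2 N·m clockwise.
Reaction R at support B is upward at 4.1 m, arm 3.12 m → moment R × 3.12 counterclockwise.
Στ = 0 ⇒ R × 3.12 = 379.2 ⇒ R = 122 N.

R_B ≈ 122 N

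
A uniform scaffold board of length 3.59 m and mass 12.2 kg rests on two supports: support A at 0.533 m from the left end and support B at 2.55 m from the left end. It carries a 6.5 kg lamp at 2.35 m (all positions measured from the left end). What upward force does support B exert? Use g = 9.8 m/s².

R_B ≈ 132 N

Taking torques about support A:
Beam weight: 12.2 × 9.8 = 119.6 N down at 1.795 m → arm 1.262 m, τ = 119.6 × 1.262 = 150.9 N·m clockwise.
Lamp: 6.5 × 9.8 = 63.7 N down at 2.35 m → arm 1.817 m, τ = 63.7 × 1.817 = 115.7 N·m clockwise.
Net load moment about support A = 266.6 N·m clockwise.
Reaction R at support B is upward at 2.55 m, arm 2.017 m → moment R × 2.017 counterclockwise.
Balancing moments: R × 2.017 = 266.6, giving R = 132 N.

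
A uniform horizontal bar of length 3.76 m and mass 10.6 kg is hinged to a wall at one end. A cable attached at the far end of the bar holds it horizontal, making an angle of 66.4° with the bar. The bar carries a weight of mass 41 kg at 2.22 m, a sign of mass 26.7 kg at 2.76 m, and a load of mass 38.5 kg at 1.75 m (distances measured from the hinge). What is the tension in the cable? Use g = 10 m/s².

T ≈ 731 N

About the hinge:
Beam weight: 10.6 × 10 = 106 N down at 1.88 m → arm 1.88 m, τ = 106 × 1.88 = 199.3 N·m clockwise.
Weight: 41 × 10 = 410 N down at 2.22 m → arm 2.22 m, τ = 410 × 2.22 = 910.2 N·m clockwise.
Sign: 26.7 × 10 = 267 N down at 2.76 m → arm 2.76 m, τ = 267 × 2.76 = 736.9 N·m clockwise.
Load: 38.5 × 10 = 385 N down at 1.75 m → arm 1.75 m, τ = 385 × 1.75 = 673.8 N·m clockwise.
Total clockwise load moment = 2520 N·m.
The cable tension T acts at 3.76 m; only its component perpendicular to the bar, T sinθ, produces torque. sin 66.4° = 0.9164.
Setting net torque to zero: T × 3.76 × 0.9164 = 2520 → T = 2520 / 3.446 = 731 N.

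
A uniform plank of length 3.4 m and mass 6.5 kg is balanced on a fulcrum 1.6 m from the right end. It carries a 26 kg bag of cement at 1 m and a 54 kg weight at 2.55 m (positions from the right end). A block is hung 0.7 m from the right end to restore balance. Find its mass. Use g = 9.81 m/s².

About the fulcrum (at 1.6 m from the right end):
Beam weight: 6.5 × 9.81 = 63.77 N down at 1.7 m → arm 0.1 m, τ = 63.77 × 0.1 = 6.377 N·m counterclockwise.
Bag of cement: 26 × 9.81 = 255.1 N down at 1 m → arm 0.6 m, τ = 255.1 × 0.6 = 153.1 N·m clockwise.
Weight: 54 × 9.81 = 529.7 N down at 2.55 m → arm 0.95 m, τ = 529.7 × 0.95 = 503.2 N·m counterclockwise.
Net moment of known loads = 356.5 N·m counterclockwise.
An unknown mass m at 0.7 m has arm 0.9 m; its moment is m·g·0.9 clockwise.
For rotational equilibrium, m × 9.81 × 0.9 = 356.5, so m = 356.5 / (9.81 × 0.9) = 40.4 kg.

m ≈ 40.4 kg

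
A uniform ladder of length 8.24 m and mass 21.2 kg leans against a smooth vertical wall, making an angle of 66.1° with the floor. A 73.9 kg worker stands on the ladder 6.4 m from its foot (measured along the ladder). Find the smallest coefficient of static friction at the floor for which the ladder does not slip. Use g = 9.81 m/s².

μ_min ≈ 0.317

Taking torques about the foot of the ladder:
Ladder weight 21.2×9.81 = 208 N acts at 4.12 m along the ladder; its horizontal arm is 4.12·cos66.1° = 1.669 m → τ = 347.2 N·m clockwise.
Worker: 73.9×9.81 = 725 N at 6.4 m → arm 2.593 m → τ = 1880 N·m clockwise.
Wall normal N acts horizontally at the top; its moment arm is the height L sinθ = 8.24·sin66.1° = 7.533 m, counterclockwise.
Στ = 0 ⇒ N × 7.533 = 2227 ⇒ N = 295.6 N.
ΣFx = 0 ⇒ f = N_wall = 295.6 N. ΣFy = 0 ⇒ N_floor = 933 N.
μ_min = f / N_floor = 295.6 / 933 = 0.317.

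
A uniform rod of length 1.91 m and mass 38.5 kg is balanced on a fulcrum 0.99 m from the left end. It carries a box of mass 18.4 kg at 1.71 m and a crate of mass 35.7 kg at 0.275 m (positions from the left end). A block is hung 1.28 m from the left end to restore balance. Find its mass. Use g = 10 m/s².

About the fulcrum (at 0.99 m from the left end):
Beam weight: 38.5 × 10 = 385 N down at 0.955 m → arm 0.035 m, τ = 385 × 0.035 = 13.48 N·m counterclockwise.
Box: 18.4 × 10 = 184 N down at 1.71 m → arm 0.72 m, τ = 184 × 0.72 = 132.5 N·m clockwise.
Crate: 35.7 × 10 = 357 N down at 0.275 m → arm 0.715 m, τ = 357 × 0.715 = 255.3 N·m counterclockwise.
Net moment of known loads = 136.3 N·m counterclockwise.
An unknown mass m at 1.28 m has arm 0.29 m; its moment is m·g·0.29 clockwise.
Setting net torque to zero: m × 10 × 0.29 = 136.3 → m = 136.3 / (10 × 0.29) = 47 kg.

m ≈ 47 kg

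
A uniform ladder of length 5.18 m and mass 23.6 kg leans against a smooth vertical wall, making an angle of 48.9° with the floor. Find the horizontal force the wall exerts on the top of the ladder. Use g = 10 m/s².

Choose the foot of the ladder as the axis so the floor normal and friction both act there and drop out.
Ladder weight 23.6×10 = 236 N acts at 2.59 m along the ladder; its horizontal arm is 2.59·cos48.9° = 1.703 m → τ = 401.9 N·m clockwise.
Wall normal N acts horizontally at the top; its moment arm is the height L sinθ = 5.18·sin48.9° = 3.903 m, counterclockwise.
Setting net torque to zero: N × 3.903 = 401.9 → N = 103 N.

N_wall ≈ 103 N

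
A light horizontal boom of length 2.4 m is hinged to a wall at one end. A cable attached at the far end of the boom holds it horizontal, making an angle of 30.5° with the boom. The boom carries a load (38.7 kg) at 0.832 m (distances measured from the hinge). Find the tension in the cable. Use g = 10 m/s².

T ≈ 264 N

Take moments about the hinge.
Load: 38.7 × 10 = 387 N down at 0.832 m → arm 0.832 m, τ = 387 × 0.832 = 322 N·m clockwise.
Total clockwise load moment = 322 N·m.
The cable tension T acts at 2.4 m; only its component perpendicular to the boom, T sinθ, produces torque. sin 30.5° = 0.5075.
For rotational equilibrium, T × 2.4 × 0.5075 = 322, so T = 322 / 1.218 = 264 N.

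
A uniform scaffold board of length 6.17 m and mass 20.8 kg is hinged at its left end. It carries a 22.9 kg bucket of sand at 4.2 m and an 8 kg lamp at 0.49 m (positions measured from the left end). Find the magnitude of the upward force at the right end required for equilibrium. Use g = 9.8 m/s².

F ≈ 261 N

Taking torques about the left end:
Beam weight: 20.8 × 9.8 = 203.8 N down at 3.085 m → arm 3.085 m, τ = 203.8 × 3.085 = 628.7 N·m clockwise.
Bucket of sand: 22.9 × 9.8 = 224.4 N down at 4.2 m → arm 4.2 m, τ = 224.4 × 4.2 = 942.5 N·m clockwise.
Lamp: 8 × 9.8 = 78.4 N down at 0.49 m → arm 0.49 m, τ = 78.4 × 0.49 = 38.42 N·m clockwise.
Net moment of the loads = 1610 N·m clockwise.
The upward force F acts at the right end, arm 6.17 m, giving F × 6.17 counterclockwise.
For rotational equilibrium, F × 6.17 = 1610, so F = 1610 / 6.17 = 261 N.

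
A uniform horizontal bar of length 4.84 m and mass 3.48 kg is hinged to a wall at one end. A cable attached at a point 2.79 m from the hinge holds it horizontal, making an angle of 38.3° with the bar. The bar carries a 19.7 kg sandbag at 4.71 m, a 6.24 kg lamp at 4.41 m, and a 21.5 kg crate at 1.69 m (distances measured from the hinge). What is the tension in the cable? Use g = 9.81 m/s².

T ≈ 936 N

Sum moments about the hinge (the unknown hinge reaction has zero arm there).
Beam weight: 3.48 × 9.81 = 34.14 N down at 2.42 m → arm 2.42 m, τ = 34.14 × 2.42 = 82.62 N·m clockwise.
Sandbag: 19.7 × 9.81 = 193.3 N down at 4.71 m → arm 4.71 m, τ = 193.3 × 4.71 = 910.4 N·m clockwise.
Lamp: 6.24 × 9.81 = 61.21 N down at 4.41 m → arm 4.41 m, τ = 61.21 × 4.41 = 269.9 N·m clockwise.
Crate: 21.5 × 9.81 = 210.9 N down at 1.69 m → arm 1.69 m, τ = 210.9 × 1.69 = 356.4 N·m clockwise.
Total clockwise load moment = 1619 N·m.
The cable tension T acts at 2.79 m; only its component perpendicular to the bar, T sinθ, produces torque. sin 38.3° = 0.6198.
Balancing moments: T × 2.79 × 0.6198 = 1619, giving T = 1619 / 1.729 = 936 N.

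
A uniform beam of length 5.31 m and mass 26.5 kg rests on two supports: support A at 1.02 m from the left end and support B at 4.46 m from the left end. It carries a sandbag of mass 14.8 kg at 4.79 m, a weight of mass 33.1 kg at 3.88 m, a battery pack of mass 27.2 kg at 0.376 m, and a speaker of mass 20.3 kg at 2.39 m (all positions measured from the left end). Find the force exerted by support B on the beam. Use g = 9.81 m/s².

R_B ≈ 582 N

Taking torques about support A:
Beam weight: 26.5 × 9.81 = 260 N down at 2.655 m → arm 1.635 m, τ = 260 × 1.635 = 425.1 N·m clockwise.
Sandbag: 14.8 × 9.81 = 145.2 N down at 4.79 m → arm 3.77 m, τ = 145.2 × 3.77 = 547.4 N·m clockwise.
Weight: 33.1 × 9.81 = 324.7 N down at 3.88 m → arm 2.86 m, τ = 324.7 × 2.86 = 928.6 N·m clockwise.
Battery pack: 27.2 × 9.81 = 266.8 N down at 0.376 m → arm 0.644 m, τ = 266.8 × 0.644 = 171.8 N·m counterclockwise.
Speaker: 20.3 × 9.81 = 199.1 N down at 2.39 m → arm 1.37 m, τ = 199.1 × 1.37 = 272.8 N·m clockwise.
Net load moment about support A = 2002 N·m clockwise.
Reaction R at support B is upward at 4.46 m, arm 3.44 m → moment R × 3.44 counterclockwise.
Balancing moments: R × 3.44 = 2002, giving R = 582 N.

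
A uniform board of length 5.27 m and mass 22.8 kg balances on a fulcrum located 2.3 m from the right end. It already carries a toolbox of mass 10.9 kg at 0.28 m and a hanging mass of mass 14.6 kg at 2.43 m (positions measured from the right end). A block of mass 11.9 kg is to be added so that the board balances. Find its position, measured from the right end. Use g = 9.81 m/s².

x ≈ 3.35 m from the right end

Choose the fulcrum (at 2.3 m from the right end) as the axis so the support reaction has zero arm there.
Beam weight: 22.8 × 9.81 = 223.7 N down at 2.635 m → arm 0.335 m, τ = 223.7 × 0.335 = 74.94 N·m counterclockwise.
Toolbox: 10.9 × 9.81 = 106.9 N down at 0.28 m → arm 2.02 m, τ = 106.9 × 2.02 = 215.9 N·m clockwise.
Hanging mass: 14.6 × 9.81 = 143.2 N down at 2.43 m → arm 0.13 m, τ = 143.2 × 0.13 = 18.62 N·m counterclockwise.
Net moment of existing loads = 122.3 N·m clockwise.
The block weighs 11.9 × 9.81 = 116.7 N and must supply an equal counterclockwise moment, so its lever arm about the fulcrum is 122.3 / 116.7 = 1.05 m.
That puts it at 2.3 + 1.05 = 3.35 m from the right end.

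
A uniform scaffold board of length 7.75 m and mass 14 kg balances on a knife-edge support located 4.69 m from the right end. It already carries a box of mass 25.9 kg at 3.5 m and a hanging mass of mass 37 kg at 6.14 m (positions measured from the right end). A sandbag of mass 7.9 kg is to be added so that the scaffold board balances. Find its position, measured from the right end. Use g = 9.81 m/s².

Sum moments about the knife-edge support (at 4.69 m from the right end) (the support reaction has zero arm there).
Beam weight: 14 × 9.81 = 137.3 N down at 3.875 m → arm 0.815 m, τ = 137.3 × 0.815 = 111.9 N·m clockwise.
Box: 25.9 × 9.81 = 254.1 N down at 3.5 m → arm 1.19 m, τ = 254.1 × 1.19 = 302.4 N·m clockwise.
Hanging mass: 37 × 9.81 = 363 N down at 6.14 m → arm 1.45 m, τ = 363 × 1.45 = 526.4 N·m counterclockwise.
Net moment of existing loads = 112.1 N·m counterclockwise.
The sandbag weighs 7.9 × 9.81 = 77.5 N and must supply an equal clockwise moment, so its lever arm about the knife-edge support is 112.1 / 77.5 = 1.45 m.
That puts it at 4.69 − 1.45 = 3.24 m from the right end.

x ≈ 3.24 m from the right end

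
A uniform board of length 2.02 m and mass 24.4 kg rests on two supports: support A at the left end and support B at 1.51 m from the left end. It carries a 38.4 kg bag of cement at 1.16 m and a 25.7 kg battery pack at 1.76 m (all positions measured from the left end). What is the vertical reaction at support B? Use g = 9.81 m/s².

R_B ≈ 743 N

Choose support A as the axis so its reaction then has zero moment arm.
Beam weight: 24.4 × 9.81 = 239.4 N down at 1.01 m → arm 1.01 m, τ = 239.4 × 1.01 = 241.8 N·m clockwise.
Bag of cement: 38.4 × 9.81 = 376.7 N down at 1.16 m → arm 1.16 m, τ = 376.7 × 1.16 = 437 N·m clockwise.
Battery pack: 25.7 × 9.81 = 252.1 N down at 1.76 m → arm 1.76 m, τ = 252.1 × 1.76 = 443.7 N·m clockwise.
Net load moment about support A = 1122 N·m clockwise.
Reaction R at support B is upward at 1.51 m, arm 1.51 m → moment R × 1.51 counterclockwise.
Balancing moments: R × 1.51 = 1122, giving R = 743 N.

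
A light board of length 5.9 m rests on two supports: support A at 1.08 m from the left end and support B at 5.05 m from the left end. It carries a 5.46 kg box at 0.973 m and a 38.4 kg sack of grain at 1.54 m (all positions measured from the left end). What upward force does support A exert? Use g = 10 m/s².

Take moments about support B.
Box: 5.46 × 10 = 54.6 N down at 0.973 m → arm 4.077 m, τ = 54.6 × 4.077 = 222.6 N·m counterclockwise.
Sack of grain: 38.4 × 10 = 384 N down at 1.54 m → arm 3.51 m, τ = 384 × 3.51 = 1348 N·m counterclockwise.
Net load moment about support B = 1571 N·m counterclockwise.
Reaction R at support A is upward at 1.08 m, arm 3.97 m → moment R × 3.97 clockwise.
Στ = 0 ⇒ R × 3.97 = 1571 ⇒ R = 396 N.

R_A ≈ 396 N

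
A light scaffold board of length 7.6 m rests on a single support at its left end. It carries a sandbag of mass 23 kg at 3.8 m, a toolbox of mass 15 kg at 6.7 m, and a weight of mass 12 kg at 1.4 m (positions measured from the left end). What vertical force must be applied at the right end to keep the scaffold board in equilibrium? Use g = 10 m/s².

Take moments about the left end.
Sandbag: 23 × 10 = 230 N down at 3.8 m → arm 3.8 m, τ = 230 × 3.8 = 874 N·m clockwise.
Toolbox: 15 × 10 = 150 N down at 6.7 m → arm 6.7 m, τ = 150 × 6.7 = 1005 N·m clockwise.
Weight: 12 × 10 = 120 N down at 1.4 m → arm 1.4 m, τ = 120 × 1.4 = 168 N·m clockwise.
Net moment of the loads = 2047 N·m clockwise.
The upward force F acts at the right end, arm 7.6 m, giving F × 7.6 counterclockwise.
For rotational equilibrium, F × 7.6 = 2047, so F = 2047 / 7.6 = 269 N.

F ≈ 269 N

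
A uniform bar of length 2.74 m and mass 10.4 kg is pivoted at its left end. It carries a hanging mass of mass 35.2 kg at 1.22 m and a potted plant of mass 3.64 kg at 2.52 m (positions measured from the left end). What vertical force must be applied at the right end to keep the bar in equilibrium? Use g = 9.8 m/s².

Choose the left end as the axis so the unknown pivot reaction has zero arm there.
Beam weight: 10.4 × 9.8 = 101.9 N down at 1.37 m → arm 1.37 m, τ = 101.9 × 1.37 = 139.6 N·m clockwise.
Hanging mass: 35.2 × 9.8 = 345 N down at 1.22 m → arm 1.22 m, τ = 345 × 1.22 = 420.9 N·m clockwise.
Potted plant: 3.64 × 9.8 = 35.67 N down at 2.52 m → arm 2.52 m, τ = 35.67 × 2.52 = 89.89 N·m clockwise.
Net moment of the loads = 650.4 N·m clockwise.
The upward force F acts at the right end, arm 2.74 m, giving F × 2.74 counterclockwise.
Setting net torque to zero: F × 2.74 = 650.4 → F = 650.4 / 2.74 = 237 N.

F ≈ 237 N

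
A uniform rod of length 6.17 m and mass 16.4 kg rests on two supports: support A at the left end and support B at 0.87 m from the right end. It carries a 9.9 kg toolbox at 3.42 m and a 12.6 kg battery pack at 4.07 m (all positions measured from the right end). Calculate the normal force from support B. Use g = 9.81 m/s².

Taking torques about support A:
Beam weight: 16.4 × 9.81 = 160.9 N down at 3.085 m → arm 3.085 m, τ = 160.9 × 3.085 = 496.4 N·m clockwise.
Toolbox: 9.9 × 9.81 = 97.12 N down at 3.42 m → arm 2.75 m, τ = 97.12 × 2.75 = 267.1 N·m clockwise.
Battery pack: 12.6 × 9.81 = 123.6 N down at 4.07 m → arm 2.1 m, τ = 123.6 × 2.1 = 259.6 N·m clockwise.
Net load moment about support A = 1023 N·m clockwise.
Reaction R at support B is upward at 0.87 m, arm 5.3 m → moment R × 5.3 counterclockwise.
For rotational equilibrium, R × 5.3 = 1023, so R = 193 N.

R_B ≈ 193 N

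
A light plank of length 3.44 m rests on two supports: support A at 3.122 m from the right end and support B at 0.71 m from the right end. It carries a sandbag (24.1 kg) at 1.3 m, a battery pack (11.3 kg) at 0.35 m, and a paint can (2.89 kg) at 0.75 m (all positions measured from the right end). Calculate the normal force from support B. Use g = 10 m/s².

R_B ≈ 340 N

About support A:
Sandbag: 24.1 × 10 = 241 N down at 1.3 m → arm 1.822 m, τ = 241 × 1.822 = 439.1 N·m clockwise.
Battery pack: 11.3 × 10 = 113 N down at 0.35 m → arm 2.772 m, τ = 113 × 2.772 = 313.2 N·m clockwise.
Paint can: 2.89 × 10 = 28.9 N down at 0.75 m → arm 2.372 m, τ = 28.9 × 2.372 = 68.55 N·m clockwise.
Net load moment about support A = 820.8 N·m clockwise.
Reaction R at support B is upward at 0.71 m, arm 2.412 m → moment R × 2.412 counterclockwise.
Setting net torque to zero: R × 2.412 = 820.8 → R = 340 N.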